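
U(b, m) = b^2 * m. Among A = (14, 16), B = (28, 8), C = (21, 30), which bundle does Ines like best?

Bundle C

Evaluate utility at each bundle:
U(A) = 3136.
U(B) = 6272.
U(C) = 13230.
Highest utility is C, so C ≻ B ≻ A.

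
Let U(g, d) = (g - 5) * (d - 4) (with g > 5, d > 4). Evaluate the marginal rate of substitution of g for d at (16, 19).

MU_g = (d−4), MU_d = (g−5).
MRS = (d−4)/(g−5).
At (16, 19): MRS = 15/11.
So at (16, 19) the consumer would give up 15/11 units of d for one more unit of g.

MRS = 15/11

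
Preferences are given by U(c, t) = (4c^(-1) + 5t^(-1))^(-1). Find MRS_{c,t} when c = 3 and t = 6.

For CES with ρ = -1, MRS = (4/5)·(t/c)^2.
At (3, 6): MRS = 3.2.
That is, one extra unit of c is worth 3.2 units of t at the margin.

MRS = 3.2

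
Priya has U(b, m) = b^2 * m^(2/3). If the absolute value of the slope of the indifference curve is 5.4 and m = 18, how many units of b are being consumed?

MU_b = 2·b·m^(2/3) and MU_m = 2/3·b^2·m^(-1/3).
MRS = MU_b/MU_m = (3)·m/b.
Substitute m = 18: MRS = 54/b. Setting 54/b = 5.4 gives b = 54/5.4 = 10.

b = 10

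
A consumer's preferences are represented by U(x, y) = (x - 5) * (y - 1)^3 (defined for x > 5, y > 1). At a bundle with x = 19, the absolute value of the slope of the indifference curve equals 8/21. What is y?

y = 17

MU_x = (y−1)^3, MU_y = 3·(x−5)·(y−1)^2.
MRS = (1/3)·(y−1)/(x−5).
Substitute x = 19: MRS = (y − 1)/42. Setting this equal to 8/21 gives y − 1 = (8/21)·42 = 16, so y = 17.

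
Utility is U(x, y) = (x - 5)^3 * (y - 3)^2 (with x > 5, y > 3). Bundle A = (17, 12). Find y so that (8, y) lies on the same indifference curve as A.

y = 75

U(17, 12) = 139968.
Set U(8, y) = 139968 and solve.
With x = 8: (8 − 5)^3 = 27, so (y − 3)^2 = 139968/27 = 5184.
Taking the square root (with y > 3): y − 3 = 72, so y = 75.
Check: U(8, 75) = 139968.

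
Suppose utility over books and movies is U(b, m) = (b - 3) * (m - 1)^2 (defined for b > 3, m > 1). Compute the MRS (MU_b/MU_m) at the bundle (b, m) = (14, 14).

MRS = 13/22

MU_b = (m−1)^2, MU_m = 2·(b−3)·(m−1).
MRS = (1/2)·(m−1)/(b−3).
At (14, 14): MRS = 13/22.
The indifference curve has slope −13/22 at this bundle.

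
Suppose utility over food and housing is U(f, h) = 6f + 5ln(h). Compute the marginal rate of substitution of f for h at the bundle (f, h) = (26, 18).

MU_f = 6, MU_h = 5/h.
MRS = 6 ÷ (5/h).
At (26, 18): MRS = 21.6.
The indifference curve has slope −21.6 at this bundle.

MRS = 21.6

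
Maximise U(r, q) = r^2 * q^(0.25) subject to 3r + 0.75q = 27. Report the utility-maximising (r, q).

r* = 8, q* = 4

MU_r = 2·r·q^(0.25) and MU_q = 0.25·r^2·q^(-0.75).
MRS = MU_r/MU_q = (8)·q/r.
Tangency: set MRS = p_r/p_q = 3/0.75 = 4.
So (8)·q/r = 4, i.e. q = 0.5·r.
Substitute into the budget 3·r + 0.75·q = 27: 3.375·r = 27, so r* = 8.
Then q* = 0.5·8 = 4.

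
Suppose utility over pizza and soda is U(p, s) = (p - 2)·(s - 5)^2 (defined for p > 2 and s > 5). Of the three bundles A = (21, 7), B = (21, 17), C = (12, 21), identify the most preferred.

Bundle B

Evaluate utility at each bundle:
U(A) = 76.
U(B) = 2736.
U(C) = 2560.
Highest utility is B, so B ≻ C ≻ A.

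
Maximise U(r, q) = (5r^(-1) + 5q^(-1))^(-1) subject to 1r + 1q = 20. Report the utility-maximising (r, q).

For CES with ρ = -1, MRS = (q/r)^2.
Tangency: set MRS = p_r/p_q = 1/1 = 1.
So (q/r)^2 = 1; taking the square root, q/r = 1, i.e. q = r.
Substitute into the budget 1·r + 1·q = 20: 2·r = 20, so r* = 10 and q* = 10.

r* = 10, q* = 10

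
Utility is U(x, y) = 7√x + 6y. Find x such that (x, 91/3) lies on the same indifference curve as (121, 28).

x = 81

U(121, 28) = 245.
Set U(x, 91/3) = 245 and solve.
With y = 91/3: 7√x = 245 − 6·91/3 = 63, so √x = 9 and x = 81.
Check: U(81, 91/3) = 245.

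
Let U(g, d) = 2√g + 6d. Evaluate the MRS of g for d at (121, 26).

MRS = 1/66

MU_g = 2/(2√g), MU_d = 6.
MRS = 2/(2√g) ÷ 6.
At (121, 26): MRS = 1/66.
That is, one extra unit of g is worth 1/66 units of d at the margin.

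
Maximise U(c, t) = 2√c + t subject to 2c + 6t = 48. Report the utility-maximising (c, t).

MU_c = 2/(2√c), MU_t = 1.
MRS = 2/(2√c) ÷ 1.
Tangency: set MRS = p_c/p_t = 2/6 = 1/3.
MRS depends only on c: 1/√c = 1/3 ⇒ √c = 1/(1/3) = 3 ⇒ c* = 9.
From the budget, 6·t = 48 − 2·9 = 30, so t* = 5.

c* = 9, t* = 5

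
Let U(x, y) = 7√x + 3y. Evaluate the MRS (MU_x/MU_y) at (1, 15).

MU_x = 7/(2√x), MU_y = 3.
MRS = 7/(2√x) ÷ 3.
At (1, 15): MRS = 7/6.
That is, one extra unit of x is worth 7/6 units of y at the margin.

MRS = 7/6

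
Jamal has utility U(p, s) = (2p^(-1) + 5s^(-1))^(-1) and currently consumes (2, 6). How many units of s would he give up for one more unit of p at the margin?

For CES with ρ = -1, MRS = (2/5)·(s/p)^2.
At (2, 6): MRS = 3.6.
The indifference curve has slope −3.6 at this bundle.

MRS = 3.6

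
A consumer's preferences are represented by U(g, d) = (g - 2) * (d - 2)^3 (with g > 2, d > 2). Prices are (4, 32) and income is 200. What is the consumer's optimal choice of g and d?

g* = 10, d* = 5

MU_g = (d−2)^3, MU_d = 3·(g−2)·(d−2)^2.
MRS = (1/3)·(d−2)/(g−2).
Tangency: set MRS = p_g/p_d = 4/32 = 0.125.
So (1/3)·(d − 2)/(g − 2) = 0.125, i.e. (d − 2) = 0.375·(g − 2).
Rewrite the budget in excess-of-subsistence terms: 4·(g − 2) + 32·(d − 2) = 200 − 4·2 − 32·2 = 128.
Substituting, 16·(g − 2) = 128, so g − 2 = 8 and g* = 10.
Then d − 2 = 0.375·8 = 3, so d* = 5.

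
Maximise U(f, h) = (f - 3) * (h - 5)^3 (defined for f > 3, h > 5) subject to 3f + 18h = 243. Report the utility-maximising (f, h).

MU_f = (h−5)^3, MU_h = 3·(f−3)·(h−5)^2.
MRS = (1/3)·(h−5)/(f−3).
Tangency: set MRS = p_f/p_h = 3/18 = 1/6.
So (1/3)·(h − 5)/(f − 3) = 1/6, i.e. (h − 5) = 0.5·(f − 3).
Rewrite the budget in excess-of-subsistence terms: 3·(f − 3) + 18·(h − 5) = 243 − 3·3 − 18·5 = 144.
Substituting, 12·(f − 3) = 144, so f − 3 = 12 and f* = 15.
Then h − 5 = 0.5·12 = 6, so h* = 11.

f* = 15, h* = 11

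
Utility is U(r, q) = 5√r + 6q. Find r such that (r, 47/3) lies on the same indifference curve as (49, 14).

U(49, 14) = 119.
Set U(r, 47/3) = 119 and solve.
With q = 47/3: 5√r = 119 − 6·47/3 = 25, so √r = 5 and r = 25.
Check: U(25, 47/3) = 119.

r = 25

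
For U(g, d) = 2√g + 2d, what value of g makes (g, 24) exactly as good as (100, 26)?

g = 144

U(100, 26) = 72.
Set U(g, 24) = 72 and solve.
With d = 24: 2√g = 72 − 2·24 = 24, so √g = 12 and g = 144.
Check: U(144, 24) = 72.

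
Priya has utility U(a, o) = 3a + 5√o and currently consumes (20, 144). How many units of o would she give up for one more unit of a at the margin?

MRS = 14.4

MU_a = 3, MU_o = 5/(2√o).
MRS = 3 ÷ (5/(2√o)).
At (20, 144): MRS = 14.4.
The indifference curve has slope −14.4 at this bundle.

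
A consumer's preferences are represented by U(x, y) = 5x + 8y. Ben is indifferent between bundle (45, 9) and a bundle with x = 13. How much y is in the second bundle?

U(45, 9) = 297.
Set U(13, y) = 297 and solve.
5·13 + 8y = 297 ⇒ 8y = 232 ⇒ y = 29.
Check: U(13, 29) = 297.

y = 29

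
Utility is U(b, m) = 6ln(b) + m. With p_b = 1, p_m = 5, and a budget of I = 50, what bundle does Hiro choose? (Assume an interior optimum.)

MU_b = 6/b, MU_m = 1.
MRS = 6/b ÷ 1.
Tangency: set MRS = p_b/p_m = 1/5 = 0.2.
MRS depends only on b: 6/b = 0.2 ⇒ b* = 6/0.2 = 30.
From the budget, 5·m = 50 − 1·30 = 20, so m* = 4.

b* = 30, m* = 4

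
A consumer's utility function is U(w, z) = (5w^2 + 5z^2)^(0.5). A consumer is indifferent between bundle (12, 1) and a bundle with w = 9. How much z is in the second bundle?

U depends on (w, z) only through S = 5w^2 + 5z^2, so equal utility means equal S. At (12, 1): S = 725.
With w = 9: 5·9^2 = 405, so 5z^2 = 725 − 405 = 320, i.e. z^2 = 64.
Hence z = √64 = 8.
Check: U(9, 8) = 26.9258.

z = 8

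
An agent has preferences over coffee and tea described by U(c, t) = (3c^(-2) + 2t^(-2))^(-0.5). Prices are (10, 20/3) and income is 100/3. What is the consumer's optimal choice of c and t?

c* = 2, t* = 2

For CES with ρ = -2, MRS = (3/2)·(t/c)^3.
Tangency: set MRS = p_c/p_t = 10/(20/3) = 1.5.
So (t/c)^3 = 1; taking the cube root, t/c = 1, i.e. t = c.
Substitute into the budget 10·c + (20/3)·t = 100/3: (50/3)·c = 100/3, so c* = 2 and t* = 2.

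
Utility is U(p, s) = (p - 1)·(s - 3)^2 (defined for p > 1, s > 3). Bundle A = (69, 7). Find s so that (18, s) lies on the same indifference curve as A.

U(69, 7) = 1088.
Set U(18, s) = 1088 and solve.
With p = 18: (18 − 1) = 17, so (s − 3)^2 = 1088/17 = 64.
Taking the square root (with s > 3): s − 3 = 8, so s = 11.
Check: U(18, 11) = 1088.

s = 11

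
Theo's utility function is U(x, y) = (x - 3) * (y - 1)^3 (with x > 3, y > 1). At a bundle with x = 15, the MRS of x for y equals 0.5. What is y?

MU_x = (y−1)^3, MU_y = 3·(x−3)·(y−1)^2.
MRS = (1/3)·(y−1)/(x−3).
Substitute x = 15: MRS = (y − 1)/36. Setting this equal to 0.5 gives y − 1 = 0.5·36 = 18, so y = 19.

y = 19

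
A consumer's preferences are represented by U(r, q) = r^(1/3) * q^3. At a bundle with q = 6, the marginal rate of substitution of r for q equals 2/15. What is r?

r = 5

MU_r = 1/3·r^(-2/3)·q^3 and MU_q = 3·r^(1/3)·q^2.
MRS = MU_r/MU_q = (1/9)·q/r.
Substitute q = 6: MRS = (2/3)/r. Setting (2/3)/r = 2/15 gives r = (2/3)/(2/15) = 5.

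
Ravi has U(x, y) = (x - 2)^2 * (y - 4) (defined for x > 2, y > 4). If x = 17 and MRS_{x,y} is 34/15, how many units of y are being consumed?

MU_x = 2·(x−2)·(y−4), MU_y = (x−2)^2.
MRS = (2/1)·(y−4)/(x−2).
Substitute x = 17: MRS = (y − 4)/7.5. Setting this equal to 34/15 gives y − 4 = (34/15)·7.5 = 17, so y = 21.

y = 21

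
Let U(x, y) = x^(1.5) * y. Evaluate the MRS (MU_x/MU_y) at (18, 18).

MU_x = 1.5·√x·y and MU_y = x^(1.5).
MRS = MU_x/MU_y = (1.5)·y/x.
At (18, 18): MRS = 1.5.
That is, one extra unit of x is worth 1.5 units of y at the margin.

MRS = 1.5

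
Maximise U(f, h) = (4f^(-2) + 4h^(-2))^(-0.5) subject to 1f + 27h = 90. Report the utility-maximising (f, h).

For CES with ρ = -2, MRS = (h/f)^3.
Tangency: set MRS = p_f/p_h = 1/27.
So (h/f)^3 = 1/27; taking the cube root, h/f = 1/3, i.e. h = (1/3)·f.
Substitute into the budget 1·f + 27·h = 90: 10·f = 90, so f* = 9 and h* = (1/3)·9 = 3.

f* = 9, h* = 3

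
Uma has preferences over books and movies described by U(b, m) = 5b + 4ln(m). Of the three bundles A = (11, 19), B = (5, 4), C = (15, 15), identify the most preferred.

Evaluate utility at each bundle:
U(A) = 66.778.
U(B) = 30.545.
U(C) = 85.832.
Highest utility is C, so C ≻ A ≻ B.

Bundle C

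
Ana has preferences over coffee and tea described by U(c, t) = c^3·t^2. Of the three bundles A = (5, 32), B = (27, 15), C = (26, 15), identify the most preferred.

Evaluate utility at each bundle:
U(A) = 128000.
U(B) = 4428675.
U(C) = 3954600.
Highest utility is B, so B ≻ C ≻ A.

Bundle B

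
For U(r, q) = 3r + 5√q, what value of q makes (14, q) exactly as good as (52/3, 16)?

U(52/3, 16) = 72.
Set U(14, q) = 72 and solve.
With r = 14: 5√q = 72 − 3·14 = 30, so √q = 6 and q = 36.
Check: U(14, 36) = 72.

q = 36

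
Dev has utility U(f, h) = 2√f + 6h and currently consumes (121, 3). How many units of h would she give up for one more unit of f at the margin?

MRS = 1/66

MU_f = 2/(2√f), MU_h = 6.
MRS = 2/(2√f) ÷ 6.
At (121, 3): MRS = 1/66.
That is, one extra unit of f is worth 1/66 units of h at the margin.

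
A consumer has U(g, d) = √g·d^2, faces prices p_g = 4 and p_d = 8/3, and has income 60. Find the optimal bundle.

MU_g = 0.5·g^(-0.5)·d^2 and MU_d = 2·√g·d.
MRS = MU_g/MU_d = (0.25)·d/g.
Tangency: set MRS = p_g/p_d = 4/(8/3) = 1.5.
So (0.25)·d/g = 1.5, i.e. d = 6·g.
Substitute into the budget 4·g + (8/3)·d = 60: 20·g = 60, so g* = 3.
Then d* = 6·3 = 18.

g* = 3, d* = 18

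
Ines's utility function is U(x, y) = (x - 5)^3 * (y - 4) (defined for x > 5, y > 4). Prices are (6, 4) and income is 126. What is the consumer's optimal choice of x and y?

MU_x = 3·(x−5)^2·(y−4), MU_y = (x−5)^3.
MRS = (3/1)·(y−4)/(x−5).
Tangency: set MRS = p_x/p_y = 6/4 = 1.5.
So (3/1)·(y − 4)/(x − 5) = 1.5, i.e. (y − 4) = 0.5·(x − 5).
Rewrite the budget in excess-of-subsistence terms: 6·(x − 5) + 4·(y − 4) = 126 − 6·5 − 4·4 = 80.
Substituting, 8·(x − 5) = 80, so x − 5 = 10 and x* = 15.
Then y − 4 = 0.5·10 = 5, so y* = 9.

x* = 15, y* = 9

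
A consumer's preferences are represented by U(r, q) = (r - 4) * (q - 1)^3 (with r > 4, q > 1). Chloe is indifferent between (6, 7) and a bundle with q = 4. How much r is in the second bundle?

U(6, 7) = 432.
Set U(r, 4) = 432 and solve.
With q = 4: (4 − 1)^3 = 27, so (r − 4) = 432/27 = 16.
So r = 4 + 16 = 20.
Check: U(20, 4) = 432.

r = 20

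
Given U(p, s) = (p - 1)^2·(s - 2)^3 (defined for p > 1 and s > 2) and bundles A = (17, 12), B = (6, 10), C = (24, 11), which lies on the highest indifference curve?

Bundle C

Evaluate utility at each bundle:
U(A) = 256000.
U(B) = 12800.
U(C) = 385641.
Highest utility is C, so C ≻ A ≻ B.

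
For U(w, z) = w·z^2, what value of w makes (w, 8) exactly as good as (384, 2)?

U(384, 2) = 1536.
Set U(w, 8) = 1536 and solve.
With z = 8: 8^2 = 64, so w = 1536/64 = 24.
Check: U(24, 8) = 1536.

w = 24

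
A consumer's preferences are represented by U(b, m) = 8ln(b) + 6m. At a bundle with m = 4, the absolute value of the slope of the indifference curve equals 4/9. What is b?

b = 3

MU_b = 8/b, MU_m = 6.
MRS = 8/b ÷ 6.
MRS depends only on b: (4/3)/b = 4/9 ⇒ b = (4/3)/(4/9) = 3.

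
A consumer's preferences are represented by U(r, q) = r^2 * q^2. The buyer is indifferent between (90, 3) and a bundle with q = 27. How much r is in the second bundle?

r = 10

U(90, 3) = 72900.
Set U(r, 27) = 72900 and solve.
With q = 27: 27^2 = 729, so r^2 = 72900/729 = 100; taking the square root, r = 10.
Check: U(10, 27) = 72900.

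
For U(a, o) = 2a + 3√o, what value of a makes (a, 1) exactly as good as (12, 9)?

U(12, 9) = 33.
Set U(a, 1) = 33 and solve.
With o = 1: √1 = 1, so 2a = 33 − 3·1 = 30 and a = 15.
Check: U(15, 1) = 33.

a = 15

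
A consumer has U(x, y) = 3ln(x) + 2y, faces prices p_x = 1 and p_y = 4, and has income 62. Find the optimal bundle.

MU_x = 3/x, MU_y = 2.
MRS = 3/x ÷ 2.
Tangency: set MRS = p_x/p_y = 1/4 = 0.25.
MRS depends only on x: 1.5/x = 0.25 ⇒ x* = 1.5/0.25 = 6.
From the budget, 4·y = 62 − 1·6 = 56, so y* = 14.

x* = 6, y* = 14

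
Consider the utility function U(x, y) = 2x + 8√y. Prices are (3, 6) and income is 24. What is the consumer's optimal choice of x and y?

x* = 6, y* = 1

MU_x = 2, MU_y = 8/(2√y).
MRS = 2 ÷ (8/(2√y)).
Tangency: set MRS = p_x/p_y = 3/6 = 0.5.
MRS depends only on y: 0.5·√y = 0.5 ⇒ √y = 0.5/0.5 = 1 ⇒ y* = 1.
From the budget, 3·x = 24 − 6·1 = 18, so x* = 6.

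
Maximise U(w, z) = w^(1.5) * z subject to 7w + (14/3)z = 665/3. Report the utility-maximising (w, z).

MU_w = 1.5·√w·z and MU_z = w^(1.5).
MRS = MU_w/MU_z = (1.5)·z/w.
Tangency: set MRS = p_w/p_z = 7/(14/3) = 1.5.
So (1.5)·z/w = 1.5, i.e. z = w.
Substitute into the budget 7·w + (14/3)·z = 665/3: (35/3)·w = 665/3, so w* = 19.
Then z* = 19.

w* = 19, z* = 19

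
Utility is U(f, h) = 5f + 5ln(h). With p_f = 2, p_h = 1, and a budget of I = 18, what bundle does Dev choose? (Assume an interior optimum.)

f* = 8, h* = 2

MU_f = 5, MU_h = 5/h.
MRS = 5 ÷ (5/h).
Tangency: set MRS = p_f/p_h = 2/1 = 2.
MRS depends only on h: h = 2 ⇒ h* = 2.
From the budget, 2·f = 18 − 1·2 = 16, so f* = 8.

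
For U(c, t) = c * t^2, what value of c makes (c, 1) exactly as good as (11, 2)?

U(11, 2) = 44.
Set U(c, 1) = 44 and solve.
With t = 1: 1^2 = 1, so c = 44/1 = 44.
Check: U(44, 1) = 44.

c = 44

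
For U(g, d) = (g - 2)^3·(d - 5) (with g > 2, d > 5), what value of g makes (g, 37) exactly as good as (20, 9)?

g = 11

U(20, 9) = 23328.
Set U(g, 37) = 23328 and solve.
With d = 37: (37 − 5) = 32, so (g − 2)^3 = 23328/32 = 729.
Taking the cube root (with g > 2): g − 2 = 9, so g = 11.
Check: U(11, 37) = 23328.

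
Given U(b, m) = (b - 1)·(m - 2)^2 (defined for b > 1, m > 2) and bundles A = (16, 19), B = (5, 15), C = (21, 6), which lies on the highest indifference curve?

Bundle A

Evaluate utility at each bundle:
U(A) = 4335.
U(B) = 676.
U(C) = 320.
Highest utility is A, so A ≻ B ≻ C.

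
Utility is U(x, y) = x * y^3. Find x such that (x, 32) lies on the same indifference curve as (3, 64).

U(3, 64) = 786432.
Set U(x, 32) = 786432 and solve.
With y = 32: 32^3 = 32768, so x = 786432/32768 = 24.
Check: U(24, 32) = 786432.

x = 24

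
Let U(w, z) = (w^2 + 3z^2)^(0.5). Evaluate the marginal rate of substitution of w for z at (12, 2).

MRS = 2

For CES with ρ = 2, MRS = (1/3)·(z/w)^(-1).
At (12, 2): MRS = 2.
The indifference curve has slope −2 at this bundle.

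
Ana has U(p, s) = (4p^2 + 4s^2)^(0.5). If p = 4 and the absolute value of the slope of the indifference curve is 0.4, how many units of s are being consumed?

For CES with ρ = 2, MRS = (s/p)^(-1).
Setting (s/4)^(-1) = 0.4 gives s/4 = 2.5 and s = 10.

s = 10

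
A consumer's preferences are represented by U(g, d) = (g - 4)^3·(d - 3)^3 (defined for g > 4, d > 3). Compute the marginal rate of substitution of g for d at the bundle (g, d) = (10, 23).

MU_g = 3·(g−4)^2·(d−3)^3, MU_d = 3·(g−4)^3·(d−3)^2.
MRS = (d−3)/(g−4).
At (10, 23): MRS = 10/3.
That is, one extra unit of g is worth 10/3 units of d at the margin.

MRS = 10/3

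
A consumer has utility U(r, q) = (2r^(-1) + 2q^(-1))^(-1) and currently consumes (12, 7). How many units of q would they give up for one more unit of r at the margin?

For CES with ρ = -1, MRS = (q/r)^2.
At (12, 7): MRS = 49/144.
The indifference curve has slope −49/144 at this bundle.

MRS = 49/144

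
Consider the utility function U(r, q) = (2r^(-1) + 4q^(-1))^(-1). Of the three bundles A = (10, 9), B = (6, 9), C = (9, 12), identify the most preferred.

Evaluate utility at each bundle:
U(A) = 1.552.
U(B) = 1.286.
U(C) = 1.800.
Highest utility is C, so C ≻ A ≻ B.

Bundle C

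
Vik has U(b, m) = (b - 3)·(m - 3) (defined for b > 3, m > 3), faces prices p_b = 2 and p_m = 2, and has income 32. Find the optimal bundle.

b* = 8, m* = 8

MU_b = (m−3), MU_m = (b−3).
MRS = (m−3)/(b−3).
Tangency: set MRS = p_b/p_m = 2/2 = 1.
So (m − 3)/(b − 3) = 1, i.e. (m − 3) = (b − 3).
Rewrite the budget in excess-of-subsistence terms: 2·(b − 3) + 2·(m − 3) = 32 − 2·3 − 2·3 = 20.
Substituting, 4·(b − 3) = 20, so b − 3 = 5 and b* = 8.
Then m − 3 = 5, so m* = 8.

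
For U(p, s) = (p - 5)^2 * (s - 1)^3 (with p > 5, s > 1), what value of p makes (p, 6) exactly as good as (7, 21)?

U(7, 21) = 32000.
Set U(p, 6) = 32000 and solve.
With s = 6: (6 − 1)^3 = 125, so (p − 5)^2 = 32000/125 = 256.
Taking the square root (with p > 5): p − 5 = 16, so p = 21.
Check: U(21, 6) = 32000.

p = 21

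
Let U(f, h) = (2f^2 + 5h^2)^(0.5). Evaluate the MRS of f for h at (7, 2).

MRS = 1.4

For CES with ρ = 2, MRS = (2/5)·(h/f)^(-1).
At (7, 2): MRS = 1.4.
So at (7, 2) the consumer would give up 1.4 units of h for one more unit of f.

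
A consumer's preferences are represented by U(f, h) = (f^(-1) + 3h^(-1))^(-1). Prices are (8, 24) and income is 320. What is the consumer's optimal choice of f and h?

For CES with ρ = -1, MRS = (1/3)·(h/f)^2.
Tangency: set MRS = p_f/p_h = 8/24 = 1/3.
So (h/f)^2 = 1; taking the square root, h/f = 1, i.e. h = f.
Substitute into the budget 8·f + 24·h = 320: 32·f = 320, so f* = 10 and h* = 10.

f* = 10, h* = 10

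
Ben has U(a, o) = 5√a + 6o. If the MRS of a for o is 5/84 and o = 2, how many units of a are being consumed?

a = 49

MU_a = 5/(2√a), MU_o = 6.
MRS = 5/(2√a) ÷ 6.
MRS depends only on a: (5/12)/√a = 5/84 ⇒ √a = (5/12)/(5/84) = 7 ⇒ a = 49.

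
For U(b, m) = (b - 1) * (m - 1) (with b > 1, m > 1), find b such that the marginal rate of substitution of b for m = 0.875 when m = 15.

b = 17

MU_b = (m−1), MU_m = (b−1).
MRS = (m−1)/(b−1).
Substitute m = 15: MRS = 14/(b − 1). Setting this equal to 0.875 gives b − 1 = 14/0.875 = 16, so b = 17.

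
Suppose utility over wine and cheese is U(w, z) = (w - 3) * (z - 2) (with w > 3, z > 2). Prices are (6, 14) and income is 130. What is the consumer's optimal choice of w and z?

w* = 10, z* = 5

MU_w = (z−2), MU_z = (w−3).
MRS = (z−2)/(w−3).
Tangency: set MRS = p_w/p_z = 6/14 = 3/7.
So (z − 2)/(w − 3) = 3/7, i.e. (z − 2) = (3/7)·(w − 3).
Rewrite the budget in excess-of-subsistence terms: 6·(w − 3) + 14·(z − 2) = 130 − 6·3 − 14·2 = 84.
Substituting, 12·(w − 3) = 84, so w − 3 = 7 and w* = 10.
Then z − 2 = (3/7)·7 = 3, so z* = 5.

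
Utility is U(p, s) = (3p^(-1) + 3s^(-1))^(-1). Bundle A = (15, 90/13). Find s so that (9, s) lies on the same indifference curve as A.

U depends on (p, s) only through S = 3p^(-1) + 3s^(-1), so equal utility means equal S. At (15, 90/13): S = 19/30.
With p = 9: 3·9^(-1) = 1/3, so 3s^(-1) = 19/30 − 1/3 = 0.3, i.e. s^(-1) = 0.1.
Hence s = 1/0.1 = 10.
Check: U(9, 10) = 1.5789.

s = 10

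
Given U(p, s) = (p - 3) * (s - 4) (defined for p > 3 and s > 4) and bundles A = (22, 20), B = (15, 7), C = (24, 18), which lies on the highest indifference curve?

Evaluate utility at each bundle:
U(A) = 304.
U(B) = 36.
U(C) = 294.
Highest utility is A, so A ≻ C ≻ B.

Bundle A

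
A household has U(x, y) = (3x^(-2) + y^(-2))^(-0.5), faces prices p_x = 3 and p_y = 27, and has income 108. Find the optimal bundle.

For CES with ρ = -2, MRS = (3/1)·(y/x)^3.
Tangency: set MRS = p_x/p_y = 3/27 = 1/9.
So (y/x)^3 = 1/27; taking the cube root, y/x = 1/3, i.e. y = (1/3)·x.
Substitute into the budget 3·x + 27·y = 108: 12·x = 108, so x* = 9 and y* = (1/3)·9 = 3.

x* = 9, y* = 3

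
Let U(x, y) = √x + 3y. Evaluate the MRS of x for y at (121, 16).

MRS = 1/66

MU_x = 1/(2√x), MU_y = 3.
MRS = 1/(2√x) ÷ 3.
At (121, 16): MRS = 1/66.
The indifference curve has slope −1/66 at this bundle.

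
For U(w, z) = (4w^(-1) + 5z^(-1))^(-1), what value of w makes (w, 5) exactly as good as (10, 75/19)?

w = 6

U depends on (w, z) only through S = 4w^(-1) + 5z^(-1), so equal utility means equal S. At (10, 75/19): S = 5/3.
With z = 5: 5·5^(-1) = 1, so 4w^(-1) = 5/3 − 1 = 2/3, i.e. w^(-1) = 1/6.
Hence w = 1/(1/6) = 6.
Check: U(6, 5) = 0.6.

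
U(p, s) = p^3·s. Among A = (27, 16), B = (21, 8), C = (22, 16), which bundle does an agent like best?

Evaluate utility at each bundle:
U(A) = 314928.
U(B) = 74088.
U(C) = 170368.
Highest utility is A, so A ≻ C ≻ B.

Bundle A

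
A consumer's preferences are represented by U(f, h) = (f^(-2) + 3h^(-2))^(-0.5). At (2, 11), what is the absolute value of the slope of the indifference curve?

For CES with ρ = -2, MRS = (1/3)·(h/f)^3.
At (2, 11): MRS = 1331/24.
The indifference curve has slope −1331/24 at this bundle.

MRS = 1331/24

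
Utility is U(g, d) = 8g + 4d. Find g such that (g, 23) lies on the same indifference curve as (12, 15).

g = 8

U(12, 15) = 156.
Set U(g, 23) = 156 and solve.
8g + 4·23 = 156 ⇒ 8g = 64 ⇒ g = 8.
Check: U(8, 23) = 156.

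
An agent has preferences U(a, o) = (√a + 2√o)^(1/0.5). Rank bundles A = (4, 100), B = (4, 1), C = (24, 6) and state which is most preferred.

Evaluate utility at each bundle:
U(A) = 484.000.
U(B) = 16.000.
U(C) = 96.000.
Highest utility is A, so A ≻ C ≻ B.

Bundle A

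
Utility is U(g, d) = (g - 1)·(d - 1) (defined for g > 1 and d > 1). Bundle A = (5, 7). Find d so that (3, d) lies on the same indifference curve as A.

d = 13

U(5, 7) = 24.
Set U(3, d) = 24 and solve.
With g = 3: (3 − 1) = 2, so (d − 1) = 24/2 = 12.
So d = 1 + 12 = 13.
Check: U(3, 13) = 24.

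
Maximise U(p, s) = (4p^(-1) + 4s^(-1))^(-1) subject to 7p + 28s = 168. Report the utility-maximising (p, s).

For CES with ρ = -1, MRS = (s/p)^2.
Tangency: set MRS = p_p/p_s = 7/28 = 0.25.
So (s/p)^2 = 0.25; taking the square root, s/p = 0.5, i.e. s = 0.5·p.
Substitute into the budget 7·p + 28·s = 168: 21·p = 168, so p* = 8 and s* = 0.5·8 = 4.

p* = 8, s* = 4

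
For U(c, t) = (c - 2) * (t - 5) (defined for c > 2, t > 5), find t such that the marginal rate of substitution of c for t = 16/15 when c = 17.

t = 21

MU_c = (t−5), MU_t = (c−2).
MRS = (t−5)/(c−2).
Substitute c = 17: MRS = (t − 5)/15. Setting this equal to 16/15 gives t − 5 = (16/15)·15 = 16, so t = 21.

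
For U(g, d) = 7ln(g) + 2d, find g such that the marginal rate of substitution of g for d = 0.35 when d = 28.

g = 10

MU_g = 7/g, MU_d = 2.
MRS = 7/g ÷ 2.
MRS depends only on g: 3.5/g = 0.35 ⇒ g = 3.5/0.35 = 10.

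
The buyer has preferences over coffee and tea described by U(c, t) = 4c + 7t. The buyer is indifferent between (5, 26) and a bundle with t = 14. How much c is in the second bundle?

U(5, 26) = 202.
Set U(c, 14) = 202 and solve.
4c + 7·14 = 202 ⇒ 4c = 104 ⇒ c = 26.
Check: U(26, 14) = 202.

c = 26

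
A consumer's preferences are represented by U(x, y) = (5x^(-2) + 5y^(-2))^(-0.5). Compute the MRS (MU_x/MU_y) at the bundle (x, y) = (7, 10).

MRS = 1000/343

For CES with ρ = -2, MRS = (y/x)^3.
At (7, 10): MRS = 1000/343.
That is, one extra unit of x is worth 1000/343 units of y at the margin.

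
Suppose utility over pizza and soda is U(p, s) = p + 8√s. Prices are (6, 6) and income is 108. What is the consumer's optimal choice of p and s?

MU_p = 1, MU_s = 8/(2√s).
MRS = 1 ÷ (8/(2√s)).
Tangency: set MRS = p_p/p_s = 6/6 = 1.
MRS depends only on s: 0.25·√s = 1 ⇒ √s = 1/0.25 = 4 ⇒ s* = 16.
From the budget, 6·p = 108 − 6·16 = 12, so p* = 2.

p* = 2, s* = 16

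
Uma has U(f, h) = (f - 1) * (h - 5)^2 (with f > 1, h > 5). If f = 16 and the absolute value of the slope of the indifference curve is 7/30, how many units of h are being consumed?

MU_f = (h−5)^2, MU_h = 2·(f−1)·(h−5).
MRS = (1/2)·(h−5)/(f−1).
Substitute f = 16: MRS = (h − 5)/30. Setting this equal to 7/30 gives h − 5 = (7/30)·30 = 7, so h = 12.

h = 12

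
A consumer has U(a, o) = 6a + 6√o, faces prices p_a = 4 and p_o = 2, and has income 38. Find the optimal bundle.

MU_a = 6, MU_o = 6/(2√o).
MRS = 6 ÷ (6/(2√o)).
Tangency: set MRS = p_a/p_o = 4/2 = 2.
MRS depends only on o: 2·√o = 2 ⇒ √o = 2/2 = 1 ⇒ o* = 1.
From the budget, 4·a = 38 − 2·1 = 36, so a* = 9.

a* = 9, o* = 1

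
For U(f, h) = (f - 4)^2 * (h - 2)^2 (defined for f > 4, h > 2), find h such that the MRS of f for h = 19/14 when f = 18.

MU_f = 2·(f−4)·(h−2)^2, MU_h = 2·(f−4)^2·(h−2).
MRS = (h−2)/(f−4).
Substitute f = 18: MRS = (h − 2)/14. Setting this equal to 19/14 gives h − 2 = (19/14)·14 = 19, so h = 21.

h = 21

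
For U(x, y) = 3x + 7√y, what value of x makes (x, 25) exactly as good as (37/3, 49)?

x = 17

U(37/3, 49) = 86.
Set U(x, 25) = 86 and solve.
With y = 25: √25 = 5, so 3x = 86 − 7·5 = 51 and x = 17.
Check: U(17, 25) = 86.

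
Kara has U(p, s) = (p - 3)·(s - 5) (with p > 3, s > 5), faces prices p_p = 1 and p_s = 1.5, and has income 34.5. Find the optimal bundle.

MU_p = (s−5), MU_s = (p−3).
MRS = (s−5)/(p−3).
Tangency: set MRS = p_p/p_s = 1/1.5 = 2/3.
So (s − 5)/(p − 3) = 2/3, i.e. (s − 5) = (2/3)·(p − 3).
Rewrite the budget in excess-of-subsistence terms: 1·(p − 3) + 1.5·(s − 5) = 34.5 − 1·3 − 1.5·5 = 24.
Substituting, 2·(p − 3) = 24, so p − 3 = 12 and p* = 15.
Then s − 5 = (2/3)·12 = 8, so s* = 13.

p* = 15, s* = 13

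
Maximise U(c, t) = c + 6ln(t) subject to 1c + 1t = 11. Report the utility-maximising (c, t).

c* = 5, t* = 6

MU_c = 1, MU_t = 6/t.
MRS = 1 ÷ (6/t).
Tangency: set MRS = p_c/p_t = 1/1 = 1.
MRS depends only on t: (1/6)·t = 1 ⇒ t* = 1/(1/6) = 6.
From the budget, 1·c = 11 − 1·6 = 5, so c* = 5.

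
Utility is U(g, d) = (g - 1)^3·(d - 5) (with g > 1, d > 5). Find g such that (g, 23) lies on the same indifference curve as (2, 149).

g = 3

U(2, 149) = 144.
Set U(g, 23) = 144 and solve.
With d = 23: (23 − 5) = 18, so (g − 1)^3 = 144/18 = 8.
Taking the cube root (with g > 1): g − 1 = 2, so g = 3.
Check: U(3, 23) = 144.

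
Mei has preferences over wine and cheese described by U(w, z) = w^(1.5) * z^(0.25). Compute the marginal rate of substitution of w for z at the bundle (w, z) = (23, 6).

MRS = 36/23

MU_w = 1.5·√w·z^(0.25) and MU_z = 0.25·w^(1.5)·z^(-0.75).
MRS = MU_w/MU_z = (6)·z/w.
At (23, 6): MRS = 36/23.
So at (23, 6) the consumer would give up 36/23 units of z for one more unit of w.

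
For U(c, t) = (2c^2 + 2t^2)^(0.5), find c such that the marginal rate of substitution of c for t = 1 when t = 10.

For CES with ρ = 2, MRS = (t/c)^(-1).
Setting (10/c)^(-1) = 1 gives 10/c = 1 and c = 10.

c = 10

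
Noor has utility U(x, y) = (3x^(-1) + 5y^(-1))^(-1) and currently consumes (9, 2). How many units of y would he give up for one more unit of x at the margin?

MRS = 4/135

For CES with ρ = -1, MRS = (3/5)·(y/x)^2.
At (9, 2): MRS = 4/135.
The indifference curve has slope −4/135 at this bundle.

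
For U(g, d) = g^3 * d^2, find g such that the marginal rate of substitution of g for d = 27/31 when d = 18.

g = 31

MU_g = 3·g^2·d^2 and MU_d = 2·g^3·d.
MRS = MU_g/MU_d = (3/2)·d/g.
Substitute d = 18: MRS = 27/g. Setting 27/g = 27/31 gives g = 27/(27/31) = 31.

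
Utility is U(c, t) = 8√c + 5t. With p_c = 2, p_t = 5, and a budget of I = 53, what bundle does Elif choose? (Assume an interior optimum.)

MU_c = 8/(2√c), MU_t = 5.
MRS = 8/(2√c) ÷ 5.
Tangency: set MRS = p_c/p_t = 2/5 = 0.4.
MRS depends only on c: 0.8/√c = 0.4 ⇒ √c = 0.8/0.4 = 2 ⇒ c* = 4.
From the budget, 5·t = 53 − 2·4 = 45, so t* = 9.

c* = 4, t* = 9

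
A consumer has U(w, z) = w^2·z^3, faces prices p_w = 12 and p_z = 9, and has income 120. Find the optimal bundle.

MU_w = 2·w·z^3 and MU_z = 3·w^2·z^2.
MRS = MU_w/MU_z = (2/3)·z/w.
Tangency: set MRS = p_w/p_z = 12/9 = 4/3.
So (2/3)·z/w = 4/3, i.e. z = 2·w.
Substitute into the budget 12·w + 9·z = 120: 30·w = 120, so w* = 4.
Then z* = 2·4 = 8.

w* = 4, z* = 8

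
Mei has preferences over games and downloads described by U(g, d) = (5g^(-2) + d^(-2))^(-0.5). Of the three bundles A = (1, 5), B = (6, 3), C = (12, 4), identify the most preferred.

Evaluate utility at each bundle:
U(A) = 0.445.
U(B) = 2.000.
U(C) = 3.207.
Highest utility is C, so C ≻ B ≻ A.

Bundle C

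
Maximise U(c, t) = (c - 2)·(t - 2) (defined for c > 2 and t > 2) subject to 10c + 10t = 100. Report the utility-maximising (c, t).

c* = 5, t* = 5

MU_c = (t−2), MU_t = (c−2).
MRS = (t−2)/(c−2).
Tangency: set MRS = p_c/p_t = 10/10 = 1.
So (t − 2)/(c − 2) = 1, i.e. (t − 2) = (c − 2).
Rewrite the budget in excess-of-subsistence terms: 10·(c − 2) + 10·(t − 2) = 100 − 10·2 − 10·2 = 60.
Substituting, 20·(c − 2) = 60, so c − 2 = 3 and c* = 5.
Then t − 2 = 3, so t* = 5.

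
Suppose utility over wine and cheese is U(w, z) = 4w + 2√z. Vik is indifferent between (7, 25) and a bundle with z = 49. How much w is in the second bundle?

w = 6

U(7, 25) = 38.
Set U(w, 49) = 38 and solve.
With z = 49: √49 = 7, so 4w = 38 − 2·7 = 24 and w = 6.
Check: U(6, 49) = 38.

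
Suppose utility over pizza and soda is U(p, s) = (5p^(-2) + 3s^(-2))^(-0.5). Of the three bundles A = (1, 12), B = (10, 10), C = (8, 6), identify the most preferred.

Evaluate utility at each bundle:
U(A) = 0.446.
U(B) = 3.536.
U(C) = 2.489.
Highest utility is B, so B ≻ C ≻ A.

Bundle B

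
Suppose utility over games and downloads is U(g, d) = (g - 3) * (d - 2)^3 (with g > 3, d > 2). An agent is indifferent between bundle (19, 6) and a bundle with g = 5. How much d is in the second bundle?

d = 10

U(19, 6) = 1024.
Set U(5, d) = 1024 and solve.
With g = 5: (5 − 3) = 2, so (d − 2)^3 = 1024/2 = 512.
Taking the cube root (with d > 2): d − 2 = 8, so d = 10.
Check: U(5, 10) = 1024.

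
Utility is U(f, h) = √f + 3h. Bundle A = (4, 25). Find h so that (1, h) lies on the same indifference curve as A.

h = 76/3

U(4, 25) = 77.
Set U(1, h) = 77 and solve.
With f = 1: √1 = 1, so 3h = 77 − 1 = 76 and h = 76/3.
Check: U(1, 76/3) = 77.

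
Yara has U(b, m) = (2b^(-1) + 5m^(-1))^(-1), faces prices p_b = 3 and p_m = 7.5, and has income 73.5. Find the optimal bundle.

For CES with ρ = -1, MRS = (2/5)·(m/b)^2.
Tangency: set MRS = p_b/p_m = 3/7.5 = 0.4.
So (m/b)^2 = 1; taking the square root, m/b = 1, i.e. m = b.
Substitute into the budget 3·b + 7.5·m = 73.5: 10.5·b = 73.5, so b* = 7 and m* = 7.

b* = 7, m* = 7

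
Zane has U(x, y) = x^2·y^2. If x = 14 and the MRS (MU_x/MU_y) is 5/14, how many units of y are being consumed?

MU_x = 2·x·y^2 and MU_y = 2·x^2·y.
MRS = MU_x/MU_y = y/x.
Substitute x = 14: MRS = y/14. Setting y/14 = 5/14 gives y = (5/14)·14 = 5.

y = 5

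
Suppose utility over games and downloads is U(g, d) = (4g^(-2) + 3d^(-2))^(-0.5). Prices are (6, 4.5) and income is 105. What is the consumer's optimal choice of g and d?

For CES with ρ = -2, MRS = (4/3)·(d/g)^3.
Tangency: set MRS = p_g/p_d = 6/4.5 = 4/3.
So (d/g)^3 = 1; taking the cube root, d/g = 1, i.e. d = g.
Substitute into the budget 6·g + 4.5·d = 105: 10.5·g = 105, so g* = 10 and d* = 10.

g* = 10, d* = 10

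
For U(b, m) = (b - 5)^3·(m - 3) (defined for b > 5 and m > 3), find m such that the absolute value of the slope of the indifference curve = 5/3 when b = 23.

m = 13

MU_b = 3·(b−5)^2·(m−3), MU_m = (b−5)^3.
MRS = (3/1)·(m−3)/(b−5).
Substitute b = 23: MRS = (m − 3)/6. Setting this equal to 5/3 gives m − 3 = (5/3)·6 = 10, so m = 13.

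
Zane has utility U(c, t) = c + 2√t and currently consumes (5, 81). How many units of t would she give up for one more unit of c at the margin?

MRS = 9

MU_c = 1, MU_t = 2/(2√t).
MRS = 1 ÷ (2/(2√t)).
At (5, 81): MRS = 9.
That is, one extra unit of c is worth 9 units of t at the margin.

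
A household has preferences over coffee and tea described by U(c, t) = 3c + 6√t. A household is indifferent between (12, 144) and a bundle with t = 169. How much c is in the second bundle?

c = 10

U(12, 144) = 108.
Set U(c, 169) = 108 and solve.
With t = 169: √169 = 13, so 3c = 108 − 6·13 = 30 and c = 10.
Check: U(10, 169) = 108.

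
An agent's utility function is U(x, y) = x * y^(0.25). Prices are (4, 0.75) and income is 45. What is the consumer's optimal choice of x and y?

x* = 9, y* = 12

MU_x = y^(0.25) and MU_y = 0.25·x·y^(-0.75).
MRS = MU_x/MU_y = (4)·y/x.
Tangency: set MRS = p_x/p_y = 4/0.75 = 16/3.
So (4)·y/x = 16/3, i.e. y = (4/3)·x.
Substitute into the budget 4·x + 0.75·y = 45: 5·x = 45, so x* = 9.
Then y* = (4/3)·9 = 12.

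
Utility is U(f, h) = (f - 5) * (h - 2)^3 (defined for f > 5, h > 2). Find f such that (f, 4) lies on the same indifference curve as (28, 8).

f = 626

U(28, 8) = 4968.
Set U(f, 4) = 4968 and solve.
With h = 4: (4 − 2)^3 = 8, so (f − 5) = 4968/8 = 621.
So f = 5 + 621 = 626.
Check: U(626, 4) = 4968.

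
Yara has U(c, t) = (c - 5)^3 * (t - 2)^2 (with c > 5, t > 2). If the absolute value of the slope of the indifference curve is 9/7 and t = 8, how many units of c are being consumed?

c = 12

MU_c = 3·(c−5)^2·(t−2)^2, MU_t = 2·(c−5)^3·(t−2).
MRS = (3/2)·(t−2)/(c−5).
Substitute t = 8: MRS = 9/(c − 5). Setting this equal to 9/7 gives c − 5 = 9/(9/7) = 7, so c = 12.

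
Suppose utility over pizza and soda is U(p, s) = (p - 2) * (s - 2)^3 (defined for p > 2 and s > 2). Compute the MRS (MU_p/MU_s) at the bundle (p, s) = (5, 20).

MRS = 2

MU_p = (s−2)^3, MU_s = 3·(p−2)·(s−2)^2.
MRS = (1/3)·(s−2)/(p−2).
At (5, 20): MRS = 2.
The indifference curve has slope −2 at this bundle.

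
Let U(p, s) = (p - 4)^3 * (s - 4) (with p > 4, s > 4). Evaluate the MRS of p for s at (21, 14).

MU_p = 3·(p−4)^2·(s−4), MU_s = (p−4)^3.
MRS = (3/1)·(s−4)/(p−4).
At (21, 14): MRS = 30/17.
That is, one extra unit of p is worth 30/17 units of s at the margin.

MRS = 30/17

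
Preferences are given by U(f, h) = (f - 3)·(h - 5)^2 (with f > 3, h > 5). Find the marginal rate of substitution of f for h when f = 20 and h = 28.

MRS = 23/34

MU_f = (h−5)^2, MU_h = 2·(f−3)·(h−5).
MRS = (1/2)·(h−5)/(f−3).
At (20, 28): MRS = 23/34.
That is, one extra unit of f is worth 23/34 units of h at the margin.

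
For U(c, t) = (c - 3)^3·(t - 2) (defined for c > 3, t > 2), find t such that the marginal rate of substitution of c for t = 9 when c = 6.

t = 11

MU_c = 3·(c−3)^2·(t−2), MU_t = (c−3)^3.
MRS = (3/1)·(t−2)/(c−3).
Substitute c = 6: MRS = (t − 2)/1. Setting this equal to 9 gives t − 2 = 9·1 = 9, so t = 11.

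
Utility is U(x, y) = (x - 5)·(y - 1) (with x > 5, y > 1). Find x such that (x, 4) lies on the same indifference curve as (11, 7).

x = 17

U(11, 7) = 36.
Set U(x, 4) = 36 and solve.
With y = 4: (4 − 1) = 3, so (x − 5) = 36/3 = 12.
So x = 5 + 12 = 17.
Check: U(17, 4) = 36.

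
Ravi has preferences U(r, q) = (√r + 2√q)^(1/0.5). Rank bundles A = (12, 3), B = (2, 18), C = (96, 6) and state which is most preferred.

Evaluate utility at each bundle:
U(A) = 48.000.
U(B) = 98.000.
U(C) = 216.000.
Highest utility is C, so C ≻ B ≻ A.

Bundle C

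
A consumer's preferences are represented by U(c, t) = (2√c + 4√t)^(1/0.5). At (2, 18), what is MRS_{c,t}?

MRS = 1.5

For CES with ρ = 0.5, MRS = (2/4)·√(t/c).
At (2, 18): MRS = 1.5.
That is, one extra unit of c is worth 1.5 units of t at the margin.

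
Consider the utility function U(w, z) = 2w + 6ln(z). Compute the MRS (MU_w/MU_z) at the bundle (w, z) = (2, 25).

MRS = 25/3

MU_w = 2, MU_z = 6/z.
MRS = 2 ÷ (6/z).
At (2, 25): MRS = 25/3.
The indifference curve has slope −25/3 at this bundle.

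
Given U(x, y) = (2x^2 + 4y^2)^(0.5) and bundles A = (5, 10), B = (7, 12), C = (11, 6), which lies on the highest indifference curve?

Bundle B

Evaluate utility at each bundle:
U(A) = 21.213.
U(B) = 25.962.
U(C) = 19.647.
Highest utility is B, so B ≻ A ≻ C.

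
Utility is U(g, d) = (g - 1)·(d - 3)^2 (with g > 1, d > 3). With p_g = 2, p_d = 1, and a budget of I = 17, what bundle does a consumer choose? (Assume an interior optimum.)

MU_g = (d−3)^2, MU_d = 2·(g−1)·(d−3).
MRS = (1/2)·(d−3)/(g−1).
Tangency: set MRS = p_g/p_d = 2/1 = 2.
So (1/2)·(d − 3)/(g − 1) = 2, i.e. (d − 3) = 4·(g − 1).
Rewrite the budget in excess-of-subsistence terms: 2·(g − 1) + 1·(d − 3) = 17 − 2·1 − 1·3 = 12.
Substituting, 6·(g − 1) = 12, so g − 1 = 2 and g* = 3.
Then d − 3 = 4·2 = 8, so d* = 11.

g* = 3, d* = 11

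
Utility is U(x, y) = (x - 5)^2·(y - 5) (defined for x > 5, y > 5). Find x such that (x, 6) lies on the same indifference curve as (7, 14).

x = 11

U(7, 14) = 36.
Set U(x, 6) = 36 and solve.
With y = 6: (6 − 5) = 1, so (x − 5)^2 = 36/1 = 36.
Taking the square root (with x > 5): x − 5 = 6, so x = 11.
Check: U(11, 6) = 36.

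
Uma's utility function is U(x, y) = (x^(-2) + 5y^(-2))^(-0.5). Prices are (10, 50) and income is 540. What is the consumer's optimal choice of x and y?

For CES with ρ = -2, MRS = (1/5)·(y/x)^3.
Tangency: set MRS = p_x/p_y = 10/50 = 0.2.
So (y/x)^3 = 1; taking the cube root, y/x = 1, i.e. y = x.
Substitute into the budget 10·x + 50·y = 540: 60·x = 540, so x* = 9 and y* = 9.

x* = 9, y* = 9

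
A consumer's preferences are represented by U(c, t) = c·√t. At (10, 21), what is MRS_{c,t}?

MRS = 4.2

MU_c = √t and MU_t = 0.5·c·t^(-0.5).
MRS = MU_c/MU_t = (2)·t/c.
At (10, 21): MRS = 4.2.
The indifference curve has slope −4.2 at this bundle.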